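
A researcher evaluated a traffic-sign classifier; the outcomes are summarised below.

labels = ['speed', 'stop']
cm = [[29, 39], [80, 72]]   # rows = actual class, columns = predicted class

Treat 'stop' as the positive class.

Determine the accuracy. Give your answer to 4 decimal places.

0.4591

Accuracy = (TP+TN)/N = (72+29)/220 = 0.4591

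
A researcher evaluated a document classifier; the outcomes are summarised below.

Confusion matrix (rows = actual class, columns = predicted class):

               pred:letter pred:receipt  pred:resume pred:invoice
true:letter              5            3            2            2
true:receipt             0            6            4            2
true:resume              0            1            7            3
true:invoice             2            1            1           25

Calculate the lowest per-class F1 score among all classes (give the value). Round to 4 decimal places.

Per-class F1 score (2·TP/(2·TP+FP+FN)):
  letter: TP=5, FP=0+0+2=2, FN=3+2+2=7 → 10/19 = 0.52632
  receipt: TP=6, FP=3+1+1=5, FN=0+4+2=6 → 12/23 = 0.52174
  resume: TP=7, FP=2+4+1=7, FN=0+1+3=4 → 14/25 = 0.56000
  invoice: TP=25, FP=2+2+3=7, FN=2+1+1=4 → 50/61 = 0.81967
Lowest is class 'receipt' with F1 score = 0.5217.

0.5217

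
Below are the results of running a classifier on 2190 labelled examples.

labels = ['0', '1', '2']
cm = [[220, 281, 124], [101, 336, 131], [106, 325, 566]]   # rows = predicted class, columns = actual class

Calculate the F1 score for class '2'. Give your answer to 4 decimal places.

One-vs-rest for '2': TP = diagonal; FP = other classes predicted '2'; FN = '2' predicted as other.
F1 score = 2·TP/(2·TP+FP+FN).
2: TP=566, FP=106+325=431, FN=124+131=255 → 1132/1818 = 0.62266

0.6227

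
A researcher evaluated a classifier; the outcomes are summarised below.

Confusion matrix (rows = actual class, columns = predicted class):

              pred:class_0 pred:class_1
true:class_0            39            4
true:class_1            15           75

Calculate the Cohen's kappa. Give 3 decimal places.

Observed agreement pₒ = trace/N = 114/133 = 0.8571
Expected agreement pₑ = Σ (rowᵢ·colᵢ)/N² = (43·54 + 90·79)/133² = 0.5332
κ = (pₒ − pₑ)/(1 − pₑ) = (0.8571 − 0.5332)/(1 − 0.5332) = 0.694

0.694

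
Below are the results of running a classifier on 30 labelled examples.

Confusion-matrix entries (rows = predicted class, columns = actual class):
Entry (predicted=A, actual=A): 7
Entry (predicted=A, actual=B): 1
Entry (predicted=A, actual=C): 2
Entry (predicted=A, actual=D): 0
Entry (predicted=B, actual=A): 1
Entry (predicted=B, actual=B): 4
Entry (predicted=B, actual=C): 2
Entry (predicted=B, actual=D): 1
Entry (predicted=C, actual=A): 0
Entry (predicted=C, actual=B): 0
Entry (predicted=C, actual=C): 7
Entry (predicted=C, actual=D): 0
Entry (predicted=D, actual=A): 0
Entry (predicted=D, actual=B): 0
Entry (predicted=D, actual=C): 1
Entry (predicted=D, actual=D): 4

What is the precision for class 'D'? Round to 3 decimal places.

0.800

precision = TP/(TP+FP).
D: TP=4, FP=0+0+1=1 → 4/5 = 0.8000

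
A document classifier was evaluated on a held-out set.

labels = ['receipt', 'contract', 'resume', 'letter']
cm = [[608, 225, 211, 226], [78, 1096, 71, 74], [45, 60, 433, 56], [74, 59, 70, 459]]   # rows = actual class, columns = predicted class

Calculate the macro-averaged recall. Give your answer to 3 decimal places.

Per-class recall (TP/(TP+FN)):
  receipt: TP=608, FN=225+211+226=662 → 608/1270 = 0.4787
  contract: TP=1096, FN=78+71+74=223 → 1096/1319 = 0.8309
  resume: TP=433, FN=45+60+56=161 → 433/594 = 0.7290
  letter: TP=459, FN=74+59+70=203 → 459/662 = 0.6934
Macro-recall = mean = (0.4787 + 0.8309 + 0.7290 + 0.6934) / 4 = 0.683

0.683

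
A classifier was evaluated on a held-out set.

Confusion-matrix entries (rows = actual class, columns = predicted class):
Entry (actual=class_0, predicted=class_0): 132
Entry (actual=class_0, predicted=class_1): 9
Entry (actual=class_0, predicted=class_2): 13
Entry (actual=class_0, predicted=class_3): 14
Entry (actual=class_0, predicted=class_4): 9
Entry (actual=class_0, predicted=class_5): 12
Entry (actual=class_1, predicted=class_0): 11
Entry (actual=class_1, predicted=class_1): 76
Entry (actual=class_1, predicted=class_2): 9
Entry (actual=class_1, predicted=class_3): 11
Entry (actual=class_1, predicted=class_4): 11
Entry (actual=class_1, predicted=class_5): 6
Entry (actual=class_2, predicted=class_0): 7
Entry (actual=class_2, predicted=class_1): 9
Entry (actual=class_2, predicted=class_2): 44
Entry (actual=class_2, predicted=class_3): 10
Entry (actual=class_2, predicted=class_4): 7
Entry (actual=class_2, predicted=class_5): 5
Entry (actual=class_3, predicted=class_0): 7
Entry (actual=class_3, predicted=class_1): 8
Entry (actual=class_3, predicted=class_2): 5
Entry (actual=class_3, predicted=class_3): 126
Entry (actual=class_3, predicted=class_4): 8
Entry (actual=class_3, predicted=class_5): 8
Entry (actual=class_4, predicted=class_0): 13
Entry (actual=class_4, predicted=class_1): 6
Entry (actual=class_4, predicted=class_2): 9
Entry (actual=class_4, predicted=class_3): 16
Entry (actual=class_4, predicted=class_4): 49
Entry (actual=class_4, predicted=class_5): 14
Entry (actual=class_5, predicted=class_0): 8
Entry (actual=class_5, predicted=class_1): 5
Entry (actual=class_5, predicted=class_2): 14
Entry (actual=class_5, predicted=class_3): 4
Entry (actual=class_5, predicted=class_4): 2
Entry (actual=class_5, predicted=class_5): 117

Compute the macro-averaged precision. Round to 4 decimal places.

Per-class precision (TP/(TP+FP)):
  class_0: TP=132, FP=11+7+7+13+8=46 → 132/178 = 0.74157
  class_1: TP=76, FP=9+9+8+6+5=37 → 76/113 = 0.67257
  class_2: TP=44, FP=13+9+5+9+14=50 → 44/94 = 0.46809
  class_3: TP=126, FP=14+11+10+16+4=55 → 126/181 = 0.69613
  class_4: TP=49, FP=9+11+7+8+2=37 → 49/86 = 0.56977
  class_5: TP=117, FP=12+6+5+8+14=45 → 117/162 = 0.72222
Macro-precision = mean = (0.74157 + 0.67257 + 0.46809 + 0.69613 + 0.56977 + 0.72222) / 6 = 0.6451

0.6451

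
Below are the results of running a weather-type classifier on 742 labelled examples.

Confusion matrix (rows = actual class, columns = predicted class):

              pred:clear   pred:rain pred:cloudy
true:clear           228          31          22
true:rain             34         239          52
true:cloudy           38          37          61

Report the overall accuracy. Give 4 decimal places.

0.7116

Accuracy = trace / total = (228+239+61=528) / 742 = 528/742 = 0.7116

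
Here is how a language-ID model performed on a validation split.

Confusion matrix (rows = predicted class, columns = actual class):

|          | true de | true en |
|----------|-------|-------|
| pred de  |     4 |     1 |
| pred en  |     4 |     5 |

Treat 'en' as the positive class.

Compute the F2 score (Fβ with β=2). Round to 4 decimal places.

0.7576

Fβ = (1+β²)·TP / ((1+β²)·TP + β²·FN + FP), with β²=4
= 5·5 / (5·5 + 4·1 + 4) = 0.7576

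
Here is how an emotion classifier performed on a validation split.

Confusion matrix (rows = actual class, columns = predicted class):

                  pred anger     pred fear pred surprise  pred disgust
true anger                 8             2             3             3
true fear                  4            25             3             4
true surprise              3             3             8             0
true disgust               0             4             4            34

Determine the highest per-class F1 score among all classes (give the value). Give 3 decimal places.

Per-class F1 score (2·TP/(2·TP+FP+FN)):
  anger: TP=8, FP=4+3+0=7, FN=2+3+3=8 → 16/31 = 0.5161
  fear: TP=25, FP=2+3+4=9, FN=4+3+4=11 → 50/70 = 0.7143
  surprise: TP=8, FP=3+3+4=10, FN=3+3+0=6 → 16/32 = 0.5000
  disgust: TP=34, FP=3+4+0=7, FN=0+4+4=8 → 68/83 = 0.8193
Highest is class 'disgust' with F1 score = 0.819.

0.819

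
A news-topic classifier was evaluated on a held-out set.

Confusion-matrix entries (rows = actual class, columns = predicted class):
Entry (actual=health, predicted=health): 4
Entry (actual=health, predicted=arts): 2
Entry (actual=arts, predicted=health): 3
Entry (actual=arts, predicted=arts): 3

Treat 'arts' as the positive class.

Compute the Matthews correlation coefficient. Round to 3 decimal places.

MCC = (TP·TN − FP·FN) / √((TP+FP)(TP+FN)(TN+FP)(TN+FN))
Numerator = 3·4 − 2·3 = 6
Denominator = √(5·6·6·7) = √1260 = 35.4965
MCC = 6 / 35.4965 = 0.169

0.169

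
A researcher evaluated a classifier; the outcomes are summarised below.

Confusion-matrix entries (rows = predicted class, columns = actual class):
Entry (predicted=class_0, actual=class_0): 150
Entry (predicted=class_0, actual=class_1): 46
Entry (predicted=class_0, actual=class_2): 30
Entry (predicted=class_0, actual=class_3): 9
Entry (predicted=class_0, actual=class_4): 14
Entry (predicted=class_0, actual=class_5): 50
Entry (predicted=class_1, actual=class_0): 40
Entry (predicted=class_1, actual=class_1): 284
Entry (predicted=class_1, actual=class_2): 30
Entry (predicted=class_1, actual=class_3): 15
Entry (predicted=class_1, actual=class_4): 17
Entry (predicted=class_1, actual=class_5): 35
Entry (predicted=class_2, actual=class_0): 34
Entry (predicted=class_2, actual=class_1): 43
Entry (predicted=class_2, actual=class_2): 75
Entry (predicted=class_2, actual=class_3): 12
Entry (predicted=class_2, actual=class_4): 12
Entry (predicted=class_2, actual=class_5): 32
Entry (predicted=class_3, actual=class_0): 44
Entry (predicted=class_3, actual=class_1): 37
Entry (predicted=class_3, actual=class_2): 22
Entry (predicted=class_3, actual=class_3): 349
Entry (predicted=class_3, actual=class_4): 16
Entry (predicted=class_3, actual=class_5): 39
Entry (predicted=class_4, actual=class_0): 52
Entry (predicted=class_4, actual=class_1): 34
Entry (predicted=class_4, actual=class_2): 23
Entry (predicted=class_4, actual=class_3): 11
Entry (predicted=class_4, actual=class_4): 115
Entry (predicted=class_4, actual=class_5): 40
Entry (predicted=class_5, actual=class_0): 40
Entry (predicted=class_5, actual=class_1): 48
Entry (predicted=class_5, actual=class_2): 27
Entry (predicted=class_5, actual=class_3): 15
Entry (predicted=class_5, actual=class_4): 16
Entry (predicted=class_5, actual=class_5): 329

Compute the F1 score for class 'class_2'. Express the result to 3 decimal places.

0.361

Take TP from the diagonal, FP from the rest of the 'class_2' prediction marginal, FN from the rest of the 'class_2' actual marginal.
F1 score = 2·TP/(2·TP+FP+FN).
class_2: TP=75, FP=34+43+12+12+32=133, FN=30+30+22+23+27=132 → 150/415 = 0.3614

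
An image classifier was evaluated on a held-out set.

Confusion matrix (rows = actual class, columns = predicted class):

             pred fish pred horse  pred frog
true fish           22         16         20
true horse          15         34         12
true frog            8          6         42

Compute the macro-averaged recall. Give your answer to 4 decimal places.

0.5622

Per-class recall (TP/(TP+FN)):
  fish: TP=22, FN=16+20=36 → 22/58 = 0.37931
  horse: TP=34, FN=15+12=27 → 34/61 = 0.55738
  frog: TP=42, FN=8+6=14 → 42/56 = 0.75000
Macro-recall = mean = (0.37931 + 0.55738 + 0.75000) / 3 = 0.5622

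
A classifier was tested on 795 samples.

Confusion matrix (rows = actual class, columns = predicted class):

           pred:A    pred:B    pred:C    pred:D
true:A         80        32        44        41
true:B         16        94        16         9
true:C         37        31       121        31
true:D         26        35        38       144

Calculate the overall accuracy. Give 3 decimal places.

0.552

Accuracy = trace / total = (80+94+121+144=439) / 795 = 439/795 = 0.552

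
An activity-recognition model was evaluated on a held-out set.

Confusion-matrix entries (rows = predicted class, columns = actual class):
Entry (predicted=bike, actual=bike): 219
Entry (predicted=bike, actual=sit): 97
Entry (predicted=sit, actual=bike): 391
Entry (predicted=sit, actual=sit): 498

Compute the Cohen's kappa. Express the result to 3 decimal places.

0.195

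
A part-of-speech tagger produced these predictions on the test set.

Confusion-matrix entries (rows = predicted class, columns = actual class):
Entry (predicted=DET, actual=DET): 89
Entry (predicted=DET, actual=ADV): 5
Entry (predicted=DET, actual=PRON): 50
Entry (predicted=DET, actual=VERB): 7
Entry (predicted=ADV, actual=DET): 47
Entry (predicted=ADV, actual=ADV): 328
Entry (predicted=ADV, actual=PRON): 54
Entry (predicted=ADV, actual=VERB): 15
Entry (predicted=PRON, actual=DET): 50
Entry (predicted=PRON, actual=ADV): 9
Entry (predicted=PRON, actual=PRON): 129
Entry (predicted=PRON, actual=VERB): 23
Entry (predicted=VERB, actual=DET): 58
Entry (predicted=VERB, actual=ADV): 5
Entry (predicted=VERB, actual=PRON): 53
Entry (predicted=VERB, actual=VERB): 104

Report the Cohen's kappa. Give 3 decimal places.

Observed agreement pₒ = trace/N = 650/1026 = 0.6335
Expected agreement pₑ = Σ (rowᵢ·colᵢ)/N² = (244·151 + 347·444 + 286·211 + 149·220)/1026² = 0.2698
κ = (pₒ − pₑ)/(1 − pₑ) = (0.6335 − 0.2698)/(1 − 0.2698) = 0.498

0.498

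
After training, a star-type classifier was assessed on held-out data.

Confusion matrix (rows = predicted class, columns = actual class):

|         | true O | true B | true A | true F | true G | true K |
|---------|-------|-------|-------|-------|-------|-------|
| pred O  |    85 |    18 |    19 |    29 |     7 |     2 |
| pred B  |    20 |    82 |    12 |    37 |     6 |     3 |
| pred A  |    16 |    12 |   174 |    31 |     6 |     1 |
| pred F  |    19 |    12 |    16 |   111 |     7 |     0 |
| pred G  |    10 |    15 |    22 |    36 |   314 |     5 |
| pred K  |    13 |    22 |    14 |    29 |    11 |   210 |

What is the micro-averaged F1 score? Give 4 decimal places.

0.6844

Micro-averaging pools counts across classes: ΣTP=976, ΣFP=450, ΣFN=450.
Micro-F1 score = 2·TP/(2·TP+FP+FN) on pooled counts = 0.6844 (equals overall accuracy in single-label multiclass).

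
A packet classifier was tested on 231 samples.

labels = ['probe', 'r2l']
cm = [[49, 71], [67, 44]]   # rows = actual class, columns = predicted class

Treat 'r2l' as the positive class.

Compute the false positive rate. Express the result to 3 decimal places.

FPR = FP/(FP+TN) = 71/(71+49) = 0.592

0.592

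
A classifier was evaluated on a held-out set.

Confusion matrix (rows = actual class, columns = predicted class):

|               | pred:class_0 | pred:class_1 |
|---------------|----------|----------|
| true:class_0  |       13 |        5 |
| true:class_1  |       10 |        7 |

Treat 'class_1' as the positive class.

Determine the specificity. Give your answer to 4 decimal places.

0.7222

Specificity = TN/(TN+FP) = 13/(13+5) = 0.7222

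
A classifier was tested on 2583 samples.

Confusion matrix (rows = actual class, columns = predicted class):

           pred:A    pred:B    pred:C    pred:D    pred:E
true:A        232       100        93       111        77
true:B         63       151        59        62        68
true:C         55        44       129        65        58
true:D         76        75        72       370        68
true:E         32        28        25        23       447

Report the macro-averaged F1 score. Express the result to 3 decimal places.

Per-class F1 score (2·TP/(2·TP+FP+FN)):
  A: TP=232, FP=63+55+76+32=226, FN=100+93+111+77=381 → 464/1071 = 0.4332
  B: TP=151, FP=100+44+75+28=247, FN=63+59+62+68=252 → 302/801 = 0.3770
  C: TP=129, FP=93+59+72+25=249, FN=55+44+65+58=222 → 258/729 = 0.3539
  D: TP=370, FP=111+62+65+23=261, FN=76+75+72+68=291 → 740/1292 = 0.5728
  E: TP=447, FP=77+68+58+68=271, FN=32+28+25+23=108 → 894/1273 = 0.7023
Macro-F1 score = mean = (0.4332 + 0.3770 + 0.3539 + 0.5728 + 0.7023) / 5 = 0.488

0.488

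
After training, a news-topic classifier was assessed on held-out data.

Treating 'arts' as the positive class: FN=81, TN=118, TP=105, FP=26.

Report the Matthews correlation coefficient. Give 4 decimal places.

MCC = (TP·TN − FP·FN) / √((TP+FP)(TP+FN)(TN+FP)(TN+FN))
Numerator = 105·118 − 26·81 = 10284
Denominator = √(131·186·144·199) = √698232096 = 26424.0817
MCC = 10284 / 26424.0817 = 0.3892

0.3892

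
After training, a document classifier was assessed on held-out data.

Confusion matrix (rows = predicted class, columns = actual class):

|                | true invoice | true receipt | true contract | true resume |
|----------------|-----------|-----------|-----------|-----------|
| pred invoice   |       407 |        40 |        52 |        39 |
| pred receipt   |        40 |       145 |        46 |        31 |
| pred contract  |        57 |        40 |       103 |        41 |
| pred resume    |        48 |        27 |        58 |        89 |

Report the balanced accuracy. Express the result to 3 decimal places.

0.539

Balanced accuracy = mean of per-class recall.
  invoice: recall = 407/552 = 0.7373
  receipt: recall = 145/252 = 0.5754
  contract: recall = 103/259 = 0.3977
  resume: recall = 89/200 = 0.4450
Mean = (0.7373 + 0.5754 + 0.3977 + 0.4450) / 4 = 0.539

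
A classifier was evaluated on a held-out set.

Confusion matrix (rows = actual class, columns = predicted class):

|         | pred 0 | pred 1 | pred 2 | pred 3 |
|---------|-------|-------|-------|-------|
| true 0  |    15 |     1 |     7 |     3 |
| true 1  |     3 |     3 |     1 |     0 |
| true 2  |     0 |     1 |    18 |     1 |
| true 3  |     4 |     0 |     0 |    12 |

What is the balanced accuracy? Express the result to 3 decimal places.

Balanced accuracy = mean of per-class recall.
  0: recall = 15/26 = 0.5769
  1: recall = 3/7 = 0.4286
  2: recall = 18/20 = 0.9000
  3: recall = 12/16 = 0.7500
Mean = (0.5769 + 0.4286 + 0.9000 + 0.7500) / 4 = 0.664

0.664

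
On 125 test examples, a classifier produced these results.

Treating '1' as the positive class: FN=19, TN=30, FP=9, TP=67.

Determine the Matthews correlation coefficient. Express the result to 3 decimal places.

MCC = (TP·TN − FP·FN) / √((TP+FP)(TP+FN)(TN+FP)(TN+FN))
Numerator = 67·30 − 9·19 = 1839
Denominator = √(76·86·39·49) = √12490296 = 3534.1613
MCC = 1839 / 3534.1613 = 0.520

0.520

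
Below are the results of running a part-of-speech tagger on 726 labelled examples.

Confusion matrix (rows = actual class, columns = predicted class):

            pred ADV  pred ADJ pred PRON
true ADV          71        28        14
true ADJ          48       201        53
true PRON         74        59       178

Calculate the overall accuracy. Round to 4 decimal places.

Accuracy = trace / total = (71+201+178=450) / 726 = 450/726 = 0.6198

0.6198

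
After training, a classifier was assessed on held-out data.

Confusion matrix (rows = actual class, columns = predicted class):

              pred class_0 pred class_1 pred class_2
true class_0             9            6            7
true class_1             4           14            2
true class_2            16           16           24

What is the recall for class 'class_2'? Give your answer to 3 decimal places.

0.429

Treat 'class_2' as positive and all other classes as negative.
recall = TP/(TP+FN).
class_2: TP=24, FN=16+16=32 → 24/56 = 0.4286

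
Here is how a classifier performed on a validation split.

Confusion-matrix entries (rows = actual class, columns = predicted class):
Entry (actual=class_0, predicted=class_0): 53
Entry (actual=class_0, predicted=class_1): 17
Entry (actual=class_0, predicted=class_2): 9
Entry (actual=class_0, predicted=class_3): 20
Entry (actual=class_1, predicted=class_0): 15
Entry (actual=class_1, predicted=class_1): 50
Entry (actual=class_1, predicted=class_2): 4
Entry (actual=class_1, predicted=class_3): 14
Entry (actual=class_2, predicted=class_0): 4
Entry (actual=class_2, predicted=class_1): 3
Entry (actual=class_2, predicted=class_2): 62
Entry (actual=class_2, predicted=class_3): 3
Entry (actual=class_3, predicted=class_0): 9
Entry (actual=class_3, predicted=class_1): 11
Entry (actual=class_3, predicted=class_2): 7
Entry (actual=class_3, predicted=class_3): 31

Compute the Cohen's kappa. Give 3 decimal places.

Observed agreement pₒ = trace/N = 196/312 = 0.6282
Expected agreement pₑ = Σ (rowᵢ·colᵢ)/N² = (99·81 + 83·81 + 72·82 + 58·68)/312² = 0.2526
κ = (pₒ − pₑ)/(1 − pₑ) = (0.6282 − 0.2526)/(1 − 0.2526) = 0.503

0.503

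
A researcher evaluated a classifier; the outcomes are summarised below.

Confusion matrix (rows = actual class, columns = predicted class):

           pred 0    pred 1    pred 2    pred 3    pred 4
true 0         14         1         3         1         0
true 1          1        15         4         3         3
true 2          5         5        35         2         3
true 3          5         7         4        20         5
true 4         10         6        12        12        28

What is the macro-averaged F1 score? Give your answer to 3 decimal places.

Per-class F1 score (2·TP/(2·TP+FP+FN)):
  0: TP=14, FP=1+5+5+10=21, FN=1+3+1+0=5 → 28/54 = 0.5185
  1: TP=15, FP=1+5+7+6=19, FN=1+4+3+3=11 → 30/60 = 0.5000
  2: TP=35, FP=3+4+4+12=23, FN=5+5+2+3=15 → 70/108 = 0.6481
  3: TP=20, FP=1+3+2+12=18, FN=5+7+4+5=21 → 40/79 = 0.5063
  4: TP=28, FP=0+3+3+5=11, FN=10+6+12+12=40 → 56/107 = 0.5234
Macro-F1 score = mean = (0.5185 + 0.5000 + 0.6481 + 0.5063 + 0.5234) / 5 = 0.539

0.539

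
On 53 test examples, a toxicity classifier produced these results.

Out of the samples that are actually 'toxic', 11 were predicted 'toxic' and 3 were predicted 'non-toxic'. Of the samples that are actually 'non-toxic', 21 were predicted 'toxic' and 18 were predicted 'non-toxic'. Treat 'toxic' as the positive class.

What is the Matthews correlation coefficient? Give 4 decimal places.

0.2229

MCC = (TP·TN − FP·FN) / √((TP+FP)(TP+FN)(TN+FP)(TN+FN))
Numerator = 11·18 − 21·3 = 135
Denominator = √(32·14·39·21) = √366912 = 605.7326
MCC = 135 / 605.7326 = 0.2229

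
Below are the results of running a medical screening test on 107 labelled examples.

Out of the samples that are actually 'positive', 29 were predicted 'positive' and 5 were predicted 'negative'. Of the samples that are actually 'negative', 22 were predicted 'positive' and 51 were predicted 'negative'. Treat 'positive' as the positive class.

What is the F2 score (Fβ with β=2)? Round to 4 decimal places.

Fβ = (1+β²)·TP / ((1+β²)·TP + β²·FN + FP), with β²=4
= 5·29 / (5·29 + 4·5 + 22) = 0.7754

0.7754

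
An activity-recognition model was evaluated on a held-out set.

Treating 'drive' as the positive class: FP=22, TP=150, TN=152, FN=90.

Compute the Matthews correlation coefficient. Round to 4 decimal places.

MCC = (TP·TN − FP·FN) / √((TP+FP)(TP+FN)(TN+FP)(TN+FN))
Numerator = 150·152 − 22·90 = 20820
Denominator = √(172·240·174·242) = √1738218240 = 41691.9445
MCC = 20820 / 41691.9445 = 0.4994

0.4994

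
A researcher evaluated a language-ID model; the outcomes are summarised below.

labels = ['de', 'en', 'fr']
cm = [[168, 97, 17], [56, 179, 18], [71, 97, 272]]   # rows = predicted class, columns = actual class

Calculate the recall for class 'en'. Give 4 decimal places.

0.4799

Take TP from the diagonal, FP from the rest of the 'en' prediction marginal, FN from the rest of the 'en' actual marginal.
recall = TP/(TP+FN).
en: TP=179, FN=97+97=194 → 179/373 = 0.47989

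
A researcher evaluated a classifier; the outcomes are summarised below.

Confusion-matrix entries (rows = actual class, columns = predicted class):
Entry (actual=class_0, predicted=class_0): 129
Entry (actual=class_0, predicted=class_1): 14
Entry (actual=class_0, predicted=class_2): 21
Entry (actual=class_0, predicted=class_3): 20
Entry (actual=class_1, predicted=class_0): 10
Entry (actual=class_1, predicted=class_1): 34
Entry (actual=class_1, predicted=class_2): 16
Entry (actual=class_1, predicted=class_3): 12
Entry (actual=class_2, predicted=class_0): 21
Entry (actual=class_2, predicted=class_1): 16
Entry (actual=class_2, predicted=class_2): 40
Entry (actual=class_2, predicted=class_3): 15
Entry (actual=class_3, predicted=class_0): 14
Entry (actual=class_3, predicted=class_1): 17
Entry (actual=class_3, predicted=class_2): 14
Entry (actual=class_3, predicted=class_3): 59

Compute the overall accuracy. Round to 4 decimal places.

0.5796

Accuracy = trace / total = (129+34+40+59=262) / 452 = 262/452 = 0.5796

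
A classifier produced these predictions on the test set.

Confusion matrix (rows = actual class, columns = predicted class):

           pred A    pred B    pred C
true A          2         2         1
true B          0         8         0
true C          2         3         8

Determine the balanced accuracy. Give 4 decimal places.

Balanced accuracy = mean of per-class recall.
  A: recall = 2/5 = 0.40000
  B: recall = 8/8 = 1.00000
  C: recall = 8/13 = 0.61538
Mean = (0.40000 + 1.00000 + 0.61538) / 3 = 0.6718

0.6718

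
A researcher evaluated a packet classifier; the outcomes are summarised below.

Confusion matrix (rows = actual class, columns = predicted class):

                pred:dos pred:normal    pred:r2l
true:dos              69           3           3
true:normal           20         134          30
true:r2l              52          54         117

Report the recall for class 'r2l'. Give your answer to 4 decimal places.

One-vs-rest for 'r2l': TP = diagonal; FP = other classes predicted 'r2l'; FN = 'r2l' predicted as other.
recall = TP/(TP+FN).
r2l: TP=117, FN=52+54=106 → 117/223 = 0.52466

0.5247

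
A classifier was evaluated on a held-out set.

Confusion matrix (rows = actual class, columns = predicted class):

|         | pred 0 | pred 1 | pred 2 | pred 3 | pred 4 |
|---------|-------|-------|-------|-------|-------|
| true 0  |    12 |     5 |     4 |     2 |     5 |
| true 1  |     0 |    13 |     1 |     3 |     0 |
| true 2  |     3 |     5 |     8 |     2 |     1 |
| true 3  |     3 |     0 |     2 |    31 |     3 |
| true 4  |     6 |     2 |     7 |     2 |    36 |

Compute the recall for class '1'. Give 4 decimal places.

0.7647

recall = TP/(TP+FN).
1: TP=13, FN=0+1+3+0=4 → 13/17 = 0.76471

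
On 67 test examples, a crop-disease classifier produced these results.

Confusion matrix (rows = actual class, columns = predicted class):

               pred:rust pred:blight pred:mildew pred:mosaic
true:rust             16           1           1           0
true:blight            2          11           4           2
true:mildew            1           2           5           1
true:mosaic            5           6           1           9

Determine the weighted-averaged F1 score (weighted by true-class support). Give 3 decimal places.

0.603

Per-class F1 score (2·TP/(2·TP+FP+FN)):
  rust: TP=16, FP=2+1+5=8, FN=1+1+0=2 → 32/42 = 0.7619
  blight: TP=11, FP=1+2+6=9, FN=2+4+2=8 → 22/39 = 0.5641
  mildew: TP=5, FP=1+4+1=6, FN=1+2+1=4 → 10/20 = 0.5000
  mosaic: TP=9, FP=0+2+1=3, FN=5+6+1=12 → 18/33 = 0.5455
Weighted-F1 score = Σ (supportᵢ/N)·F1 scoreᵢ with N=67: (18/67)·0.7619 + (19/67)·0.5641 + (9/67)·0.5000 + (21/67)·0.5455 = 0.603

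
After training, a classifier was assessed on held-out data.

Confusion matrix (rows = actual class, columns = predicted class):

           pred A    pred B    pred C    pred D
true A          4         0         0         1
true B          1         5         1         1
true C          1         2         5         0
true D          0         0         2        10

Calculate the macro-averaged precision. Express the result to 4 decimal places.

Per-class precision (TP/(TP+FP)):
  A: TP=4, FP=1+1+0=2 → 4/6 = 0.66667
  B: TP=5, FP=0+2+0=2 → 5/7 = 0.71429
  C: TP=5, FP=0+1+2=3 → 5/8 = 0.62500
  D: TP=10, FP=1+1+0=2 → 10/12 = 0.83333
Macro-precision = mean = (0.66667 + 0.71429 + 0.62500 + 0.83333) / 4 = 0.7098

0.7098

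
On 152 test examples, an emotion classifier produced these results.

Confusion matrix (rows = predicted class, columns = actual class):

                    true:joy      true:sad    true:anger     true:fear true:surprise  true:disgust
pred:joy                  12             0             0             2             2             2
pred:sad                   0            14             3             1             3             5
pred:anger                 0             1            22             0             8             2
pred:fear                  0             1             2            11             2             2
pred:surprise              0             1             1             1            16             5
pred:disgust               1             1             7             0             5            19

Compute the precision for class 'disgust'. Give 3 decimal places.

One-vs-rest for 'disgust': TP = diagonal; FP = other classes predicted 'disgust'; FN = 'disgust' predicted as other.
precision = TP/(TP+FP).
disgust: TP=19, FP=1+1+7+0+5=14 → 19/33 = 0.5758

0.576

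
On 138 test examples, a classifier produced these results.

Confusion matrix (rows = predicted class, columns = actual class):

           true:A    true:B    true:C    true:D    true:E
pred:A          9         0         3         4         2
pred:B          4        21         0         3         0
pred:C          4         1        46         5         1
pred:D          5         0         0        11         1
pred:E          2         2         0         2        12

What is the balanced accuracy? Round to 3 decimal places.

Balanced accuracy = mean of per-class recall.
  A: recall = 9/24 = 0.3750
  B: recall = 21/24 = 0.8750
  C: recall = 46/49 = 0.9388
  D: recall = 11/25 = 0.4400
  E: recall = 12/16 = 0.7500
Mean = (0.3750 + 0.8750 + 0.9388 + 0.4400 + 0.7500) / 5 = 0.676

0.676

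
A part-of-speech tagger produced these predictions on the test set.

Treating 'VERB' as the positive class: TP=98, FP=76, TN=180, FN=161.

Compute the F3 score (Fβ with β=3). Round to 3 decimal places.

Fβ = (1+β²)·TP / ((1+β²)·TP + β²·FN + FP), with β²=9
= 10·98 / (10·98 + 9·161 + 76) = 0.391

0.391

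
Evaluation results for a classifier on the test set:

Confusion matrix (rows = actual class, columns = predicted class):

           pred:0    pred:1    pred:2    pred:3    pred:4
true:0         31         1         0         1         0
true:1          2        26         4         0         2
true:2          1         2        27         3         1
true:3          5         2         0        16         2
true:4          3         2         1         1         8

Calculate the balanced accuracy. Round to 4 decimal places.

0.7343

Balanced accuracy = mean of per-class recall.
  0: recall = 31/33 = 0.93939
  1: recall = 26/34 = 0.76471
  2: recall = 27/34 = 0.79412
  3: recall = 16/25 = 0.64000
  4: recall = 8/15 = 0.53333
Mean = (0.93939 + 0.76471 + 0.79412 + 0.64000 + 0.53333) / 5 = 0.7343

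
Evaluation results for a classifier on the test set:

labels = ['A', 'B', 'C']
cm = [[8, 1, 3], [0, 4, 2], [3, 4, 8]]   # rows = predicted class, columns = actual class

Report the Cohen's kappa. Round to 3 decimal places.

0.394

Observed agreement pₒ = trace/N = 20/33 = 0.6061
Expected agreement pₑ = Σ (rowᵢ·colᵢ)/N² = (11·12 + 9·6 + 13·15)/33² = 0.3499
κ = (pₒ − pₑ)/(1 − pₑ) = (0.6061 − 0.3499)/(1 − 0.3499) = 0.394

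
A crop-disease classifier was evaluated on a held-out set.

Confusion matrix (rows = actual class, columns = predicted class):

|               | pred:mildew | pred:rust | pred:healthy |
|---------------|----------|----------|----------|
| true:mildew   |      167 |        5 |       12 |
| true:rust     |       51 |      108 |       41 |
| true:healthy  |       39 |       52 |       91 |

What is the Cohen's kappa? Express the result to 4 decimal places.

Observed agreement pₒ = trace/N = 366/566 = 0.64664
Expected agreement pₑ = Σ (rowᵢ·colᵢ)/N² = (184·257 + 200·165 + 182·144)/566² = 0.33243
κ = (pₒ − pₑ)/(1 − pₑ) = (0.64664 − 0.33243)/(1 − 0.33243) = 0.4707

0.4707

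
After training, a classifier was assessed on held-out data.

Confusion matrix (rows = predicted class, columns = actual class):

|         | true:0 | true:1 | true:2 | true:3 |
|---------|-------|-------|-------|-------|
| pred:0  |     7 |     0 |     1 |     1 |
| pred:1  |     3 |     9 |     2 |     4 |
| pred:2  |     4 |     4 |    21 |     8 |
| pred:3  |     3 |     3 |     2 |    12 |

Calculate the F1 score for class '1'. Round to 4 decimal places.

One-vs-rest for '1': TP = diagonal; FP = other classes predicted '1'; FN = '1' predicted as other.
F1 score = 2·TP/(2·TP+FP+FN).
1: TP=9, FP=3+2+4=9, FN=0+4+3=7 → 18/34 = 0.52941

0.5294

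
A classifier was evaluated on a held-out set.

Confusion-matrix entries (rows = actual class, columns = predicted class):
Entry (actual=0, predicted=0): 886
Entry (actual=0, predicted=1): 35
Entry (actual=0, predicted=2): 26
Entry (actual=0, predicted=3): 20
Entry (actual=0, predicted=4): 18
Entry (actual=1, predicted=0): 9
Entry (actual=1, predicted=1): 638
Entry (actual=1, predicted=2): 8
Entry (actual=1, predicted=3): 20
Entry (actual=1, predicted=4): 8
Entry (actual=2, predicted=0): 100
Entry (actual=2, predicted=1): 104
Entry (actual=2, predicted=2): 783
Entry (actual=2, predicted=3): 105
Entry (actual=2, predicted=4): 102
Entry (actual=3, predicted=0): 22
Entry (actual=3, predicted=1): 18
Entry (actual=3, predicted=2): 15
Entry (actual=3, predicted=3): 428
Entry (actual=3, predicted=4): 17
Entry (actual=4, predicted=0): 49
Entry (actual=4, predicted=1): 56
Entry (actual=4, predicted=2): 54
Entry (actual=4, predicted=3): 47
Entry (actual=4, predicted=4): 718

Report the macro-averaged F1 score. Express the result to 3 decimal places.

0.803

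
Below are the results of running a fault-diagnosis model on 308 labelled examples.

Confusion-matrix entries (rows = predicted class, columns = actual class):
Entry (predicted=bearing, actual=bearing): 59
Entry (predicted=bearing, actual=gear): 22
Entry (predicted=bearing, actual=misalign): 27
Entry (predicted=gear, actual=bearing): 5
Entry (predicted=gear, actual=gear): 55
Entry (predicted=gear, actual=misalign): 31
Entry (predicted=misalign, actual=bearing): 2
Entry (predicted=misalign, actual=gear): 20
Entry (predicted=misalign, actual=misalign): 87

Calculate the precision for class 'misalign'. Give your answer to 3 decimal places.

One-vs-rest for 'misalign': TP = diagonal; FP = other classes predicted 'misalign'; FN = 'misalign' predicted as other.
precision = TP/(TP+FP).
misalign: TP=87, FP=2+20=22 → 87/109 = 0.7982

0.798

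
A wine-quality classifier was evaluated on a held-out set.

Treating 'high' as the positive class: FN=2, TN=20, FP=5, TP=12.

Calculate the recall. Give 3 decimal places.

0.857

Recall = TP/(TP+FN) = 12/(12+2) = 12/14 = 0.857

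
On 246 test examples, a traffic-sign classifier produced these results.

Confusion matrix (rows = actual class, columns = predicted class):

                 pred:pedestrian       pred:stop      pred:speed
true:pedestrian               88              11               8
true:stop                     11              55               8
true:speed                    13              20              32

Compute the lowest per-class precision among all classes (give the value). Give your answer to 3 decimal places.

0.640

Per-class precision (TP/(TP+FP)):
  pedestrian: TP=88, FP=11+13=24 → 88/112 = 0.7857
  stop: TP=55, FP=11+20=31 → 55/86 = 0.6395
  speed: TP=32, FP=8+8=16 → 32/48 = 0.6667
Lowest is class 'stop' with precision = 0.640.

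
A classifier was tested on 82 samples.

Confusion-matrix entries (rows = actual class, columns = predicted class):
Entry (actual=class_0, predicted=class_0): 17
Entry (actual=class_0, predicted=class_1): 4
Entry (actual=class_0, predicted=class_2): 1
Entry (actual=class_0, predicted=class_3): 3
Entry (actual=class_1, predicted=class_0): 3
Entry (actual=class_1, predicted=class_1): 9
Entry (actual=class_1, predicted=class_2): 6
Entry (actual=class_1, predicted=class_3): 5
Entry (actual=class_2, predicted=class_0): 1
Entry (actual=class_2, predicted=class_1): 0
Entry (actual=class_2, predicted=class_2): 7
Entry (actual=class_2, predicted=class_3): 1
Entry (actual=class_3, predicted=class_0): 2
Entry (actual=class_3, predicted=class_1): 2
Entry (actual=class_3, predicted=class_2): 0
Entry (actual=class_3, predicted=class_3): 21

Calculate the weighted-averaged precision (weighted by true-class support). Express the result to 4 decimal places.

0.6619

Per-class precision (TP/(TP+FP)):
  class_0: TP=17, FP=3+1+2=6 → 17/23 = 0.73913
  class_1: TP=9, FP=4+0+2=6 → 9/15 = 0.60000
  class_2: TP=7, FP=1+6+0=7 → 7/14 = 0.50000
  class_3: TP=21, FP=3+5+1=9 → 21/30 = 0.70000
Weighted-precision = Σ (supportᵢ/N)·precisionᵢ with N=82: (25/82)·0.73913 + (23/82)·0.60000 + (9/82)·0.50000 + (25/82)·0.70000 = 0.6619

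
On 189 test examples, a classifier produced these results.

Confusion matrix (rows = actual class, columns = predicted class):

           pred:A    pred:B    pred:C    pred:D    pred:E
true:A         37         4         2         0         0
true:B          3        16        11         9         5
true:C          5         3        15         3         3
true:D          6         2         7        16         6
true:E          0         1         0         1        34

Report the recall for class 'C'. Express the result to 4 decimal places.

recall = TP/(TP+FN).
C: TP=15, FN=5+3+3+3=14 → 15/29 = 0.51724

0.5172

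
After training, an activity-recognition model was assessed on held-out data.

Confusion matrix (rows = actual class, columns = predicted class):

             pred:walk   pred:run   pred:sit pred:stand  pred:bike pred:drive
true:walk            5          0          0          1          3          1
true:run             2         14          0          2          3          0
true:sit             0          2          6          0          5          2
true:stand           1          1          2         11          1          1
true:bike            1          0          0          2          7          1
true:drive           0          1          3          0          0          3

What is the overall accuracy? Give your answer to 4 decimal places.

Accuracy = trace / total = (5+14+6+11+7+3=46) / 81 = 46/81 = 0.5679

0.5679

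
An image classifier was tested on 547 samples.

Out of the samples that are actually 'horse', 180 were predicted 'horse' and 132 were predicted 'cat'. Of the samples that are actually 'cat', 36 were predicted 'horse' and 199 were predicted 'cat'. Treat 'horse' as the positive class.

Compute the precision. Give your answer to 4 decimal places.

Precision = TP/(TP+FP) = 180/(180+36) = 180/216 = 0.8333

0.8333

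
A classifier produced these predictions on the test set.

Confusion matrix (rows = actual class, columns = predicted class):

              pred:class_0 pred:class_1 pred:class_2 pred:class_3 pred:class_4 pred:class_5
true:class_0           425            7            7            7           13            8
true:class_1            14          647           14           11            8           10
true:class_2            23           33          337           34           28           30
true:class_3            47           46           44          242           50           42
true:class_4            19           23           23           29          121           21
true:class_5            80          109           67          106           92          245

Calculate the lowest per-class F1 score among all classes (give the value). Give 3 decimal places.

0.442

Per-class F1 score (2·TP/(2·TP+FP+FN)):
  class_0: TP=425, FP=14+23+47+19+80=183, FN=7+7+7+13+8=42 → 850/1075 = 0.7907
  class_1: TP=647, FP=7+33+46+23+109=218, FN=14+14+11+8+10=57 → 1294/1569 = 0.8247
  class_2: TP=337, FP=7+14+44+23+67=155, FN=23+33+34+28+30=148 → 674/977 = 0.6899
  class_3: TP=242, FP=7+11+34+29+106=187, FN=47+46+44+50+42=229 → 484/900 = 0.5378
  class_4: TP=121, FP=13+8+28+50+92=191, FN=19+23+23+29+21=115 → 242/548 = 0.4416
  class_5: TP=245, FP=8+10+30+42+21=111, FN=80+109+67+106+92=454 → 490/1055 = 0.4645
Lowest is class 'class_4' with F1 score = 0.442.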